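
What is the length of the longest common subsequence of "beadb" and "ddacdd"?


LCS of "beadb" and "ddacdd"
DP table:
           d    d    a    c    d    d
      0    0    0    0    0    0    0
  b   0    0    0    0    0    0    0
  e   0    0    0    0    0    0    0
  a   0    0    0    1    1    1    1
  d   0    1    1    1    1    2    2
  b   0    1    1    1    1    2    2
LCS length = dp[5][6] = 2

2


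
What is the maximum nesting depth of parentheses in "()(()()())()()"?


Input: "()(()()())()()"
Tracking depth:
  Position 0 '(': depth becomes 1
  Position 1 ')': depth becomes 0
  Position 2 '(': depth becomes 1
  Position 3 '(': depth becomes 2
  Position 4 ')': depth becomes 1
  Position 5 '(': depth becomes 2
  Position 6 ')': depth becomes 1
  Position 7 '(': depth becomes 2
  Position 8 ')': depth becomes 1
  Position 9 ')': depth becomes 0
  Position 10 '(': depth becomes 1
  Position 11 ')': depth becomes 0
  Position 12 '(': depth becomes 1
  Position 13 ')': depth becomes 0
Maximum depth reached: 2

2


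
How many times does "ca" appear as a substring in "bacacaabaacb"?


Searching for "ca" in "bacacaabaacb"
Scanning each position:
  Position 0: "ba" => no
  Position 1: "ac" => no
  Position 2: "ca" => MATCH
  Position 3: "ac" => no
  Position 4: "ca" => MATCH
  Position 5: "aa" => no
  Position 6: "ab" => no
  Position 7: "ba" => no
  Position 8: "aa" => no
  Position 9: "ac" => no
  Position 10: "cb" => no
Total occurrences: 2

2


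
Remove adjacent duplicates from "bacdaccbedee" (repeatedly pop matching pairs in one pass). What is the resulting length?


Input: bacdaccbedee
Stack-based adjacent duplicate removal:
  Read 'b': push. Stack: b
  Read 'a': push. Stack: ba
  Read 'c': push. Stack: bac
  Read 'd': push. Stack: bacd
  Read 'a': push. Stack: bacda
  Read 'c': push. Stack: bacdac
  Read 'c': matches stack top 'c' => pop. Stack: bacda
  Read 'b': push. Stack: bacdab
  Read 'e': push. Stack: bacdabe
  Read 'd': push. Stack: bacdabed
  Read 'e': push. Stack: bacdabede
  Read 'e': matches stack top 'e' => pop. Stack: bacdabed
Final stack: "bacdabed" (length 8)

8


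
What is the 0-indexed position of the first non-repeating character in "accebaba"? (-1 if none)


Input: accebaba
Character frequencies:
  'a': 3
  'b': 2
  'c': 2
  'e': 1
Scanning left to right for freq == 1:
  Position 0 ('a'): freq=3, skip
  Position 1 ('c'): freq=2, skip
  Position 2 ('c'): freq=2, skip
  Position 3 ('e'): unique! => answer = 3

3


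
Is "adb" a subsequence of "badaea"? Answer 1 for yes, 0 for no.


Check if "adb" is a subsequence of "badaea"
Greedy scan:
  Position 0 ('b'): no match needed
  Position 1 ('a'): matches sub[0] = 'a'
  Position 2 ('d'): matches sub[1] = 'd'
  Position 3 ('a'): no match needed
  Position 4 ('e'): no match needed
  Position 5 ('a'): no match needed
Only matched 2/3 characters => not a subsequence

0


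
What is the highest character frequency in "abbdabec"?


Input: abbdabec
Character counts:
  'a': 2
  'b': 3
  'c': 1
  'd': 1
  'e': 1
Maximum frequency: 3

3


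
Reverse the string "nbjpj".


Input: nbjpj
Reading characters right to left:
  Position 4: 'j'
  Position 3: 'p'
  Position 2: 'j'
  Position 1: 'b'
  Position 0: 'n'
Reversed: jpjbn

jpjbn


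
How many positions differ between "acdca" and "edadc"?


Comparing "acdca" and "edadc" position by position:
  Position 0: 'a' vs 'e' => DIFFER
  Position 1: 'c' vs 'd' => DIFFER
  Position 2: 'd' vs 'a' => DIFFER
  Position 3: 'c' vs 'd' => DIFFER
  Position 4: 'a' vs 'c' => DIFFER
Positions that differ: 5

5


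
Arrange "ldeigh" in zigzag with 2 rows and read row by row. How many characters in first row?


Zigzag "ldeigh" into 2 rows:
Placing characters:
  'l' => row 0
  'd' => row 1
  'e' => row 0
  'i' => row 1
  'g' => row 0
  'h' => row 1
Rows:
  Row 0: "leg"
  Row 1: "dih"
First row length: 3

3


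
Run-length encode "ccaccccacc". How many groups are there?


Input: ccaccccacc
Scanning for consecutive runs:
  Group 1: 'c' x 2 (positions 0-1)
  Group 2: 'a' x 1 (positions 2-2)
  Group 3: 'c' x 4 (positions 3-6)
  Group 4: 'a' x 1 (positions 7-7)
  Group 5: 'c' x 2 (positions 8-9)
Total groups: 5

5


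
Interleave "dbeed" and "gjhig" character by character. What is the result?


Interleaving "dbeed" and "gjhig":
  Position 0: 'd' from first, 'g' from second => "dg"
  Position 1: 'b' from first, 'j' from second => "bj"
  Position 2: 'e' from first, 'h' from second => "eh"
  Position 3: 'e' from first, 'i' from second => "ei"
  Position 4: 'd' from first, 'g' from second => "dg"
Result: dgbjeheidg

dgbjeheidg


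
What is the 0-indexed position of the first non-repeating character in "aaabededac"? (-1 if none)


Input: aaabededac
Character frequencies:
  'a': 4
  'b': 1
  'c': 1
  'd': 2
  'e': 2
Scanning left to right for freq == 1:
  Position 0 ('a'): freq=4, skip
  Position 1 ('a'): freq=4, skip
  Position 2 ('a'): freq=4, skip
  Position 3 ('b'): unique! => answer = 3

3


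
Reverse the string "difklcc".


Input: difklcc
Reading characters right to left:
  Position 6: 'c'
  Position 5: 'c'
  Position 4: 'l'
  Position 3: 'k'
  Position 2: 'f'
  Position 1: 'i'
  Position 0: 'd'
Reversed: cclkfid

cclkfid


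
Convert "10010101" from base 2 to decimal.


Input: "10010101" in base 2
Positional expansion:
  Digit '1' (value 1) x 2^7 = 128
  Digit '0' (value 0) x 2^6 = 0
  Digit '0' (value 0) x 2^5 = 0
  Digit '1' (value 1) x 2^4 = 16
  Digit '0' (value 0) x 2^3 = 0
  Digit '1' (value 1) x 2^2 = 4
  Digit '0' (value 0) x 2^1 = 0
  Digit '1' (value 1) x 2^0 = 1
Sum = 149

149


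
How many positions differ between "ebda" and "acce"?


Comparing "ebda" and "acce" position by position:
  Position 0: 'e' vs 'a' => DIFFER
  Position 1: 'b' vs 'c' => DIFFER
  Position 2: 'd' vs 'c' => DIFFER
  Position 3: 'a' vs 'e' => DIFFER
Positions that differ: 4

4


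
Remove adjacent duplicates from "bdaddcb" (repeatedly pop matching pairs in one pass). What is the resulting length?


Input: bdaddcb
Stack-based adjacent duplicate removal:
  Read 'b': push. Stack: b
  Read 'd': push. Stack: bd
  Read 'a': push. Stack: bda
  Read 'd': push. Stack: bdad
  Read 'd': matches stack top 'd' => pop. Stack: bda
  Read 'c': push. Stack: bdac
  Read 'b': push. Stack: bdacb
Final stack: "bdacb" (length 5)

5


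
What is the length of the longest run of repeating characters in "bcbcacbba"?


Input: "bcbcacbba"
Scanning for longest run:
  Position 1 ('c'): new char, reset run to 1
  Position 2 ('b'): new char, reset run to 1
  Position 3 ('c'): new char, reset run to 1
  Position 4 ('a'): new char, reset run to 1
  Position 5 ('c'): new char, reset run to 1
  Position 6 ('b'): new char, reset run to 1
  Position 7 ('b'): continues run of 'b', length=2
  Position 8 ('a'): new char, reset run to 1
Longest run: 'b' with length 2

2


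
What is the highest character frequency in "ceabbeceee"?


Input: ceabbeceee
Character counts:
  'a': 1
  'b': 2
  'c': 2
  'e': 5
Maximum frequency: 5

5


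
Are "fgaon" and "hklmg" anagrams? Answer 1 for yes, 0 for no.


Strings: "fgaon", "hklmg"
Sorted first:  afgno
Sorted second: ghklm
Differ at position 0: 'a' vs 'g' => not anagrams

0


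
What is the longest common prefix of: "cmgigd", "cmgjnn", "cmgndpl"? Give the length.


Words: cmgigd, cmgjnn, cmgndpl
  Position 0: all 'c' => match
  Position 1: all 'm' => match
  Position 2: all 'g' => match
  Position 3: ('i', 'j', 'n') => mismatch, stop
LCP = "cmg" (length 3)

3


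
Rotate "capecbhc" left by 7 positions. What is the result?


Input: "capecbhc", rotate left by 7
First 7 characters: "capecbh"
Remaining characters: "c"
Concatenate remaining + first: "c" + "capecbh" = "ccapecbh"

ccapecbh


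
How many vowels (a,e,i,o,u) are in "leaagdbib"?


Input: leaagdbib
Checking each character:
  'l' at position 0: consonant
  'e' at position 1: vowel (running total: 1)
  'a' at position 2: vowel (running total: 2)
  'a' at position 3: vowel (running total: 3)
  'g' at position 4: consonant
  'd' at position 5: consonant
  'b' at position 6: consonant
  'i' at position 7: vowel (running total: 4)
  'b' at position 8: consonant
Total vowels: 4

4


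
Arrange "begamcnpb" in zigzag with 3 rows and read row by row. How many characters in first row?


Zigzag "begamcnpb" into 3 rows:
Placing characters:
  'b' => row 0
  'e' => row 1
  'g' => row 2
  'a' => row 1
  'm' => row 0
  'c' => row 1
  'n' => row 2
  'p' => row 1
  'b' => row 0
Rows:
  Row 0: "bmb"
  Row 1: "eacp"
  Row 2: "gn"
First row length: 3

3


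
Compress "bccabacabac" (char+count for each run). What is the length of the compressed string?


Input: bccabacabac
Runs:
  'b' x 1 => "b1"
  'c' x 2 => "c2"
  'a' x 1 => "a1"
  'b' x 1 => "b1"
  'a' x 1 => "a1"
  'c' x 1 => "c1"
  'a' x 1 => "a1"
  'b' x 1 => "b1"
  'a' x 1 => "a1"
  'c' x 1 => "c1"
Compressed: "b1c2a1b1a1c1a1b1a1c1"
Compressed length: 20

20


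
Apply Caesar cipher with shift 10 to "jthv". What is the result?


Caesar cipher: shift "jthv" by 10
  'j' (pos 9) + 10 = pos 19 = 't'
  't' (pos 19) + 10 = pos 3 = 'd'
  'h' (pos 7) + 10 = pos 17 = 'r'
  'v' (pos 21) + 10 = pos 5 = 'f'
Result: tdrf

tdrf


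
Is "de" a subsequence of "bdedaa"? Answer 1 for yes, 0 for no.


Check if "de" is a subsequence of "bdedaa"
Greedy scan:
  Position 0 ('b'): no match needed
  Position 1 ('d'): matches sub[0] = 'd'
  Position 2 ('e'): matches sub[1] = 'e'
  Position 3 ('d'): no match needed
  Position 4 ('a'): no match needed
  Position 5 ('a'): no match needed
All 2 characters matched => is a subsequence

1


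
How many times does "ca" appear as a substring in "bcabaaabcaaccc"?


Searching for "ca" in "bcabaaabcaaccc"
Scanning each position:
  Position 0: "bc" => no
  Position 1: "ca" => MATCH
  Position 2: "ab" => no
  Position 3: "ba" => no
  Position 4: "aa" => no
  Position 5: "aa" => no
  Position 6: "ab" => no
  Position 7: "bc" => no
  Position 8: "ca" => MATCH
  Position 9: "aa" => no
  Position 10: "ac" => no
  Position 11: "cc" => no
  Position 12: "cc" => no
Total occurrences: 2

2


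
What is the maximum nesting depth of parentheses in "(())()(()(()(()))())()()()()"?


Input: "(())()(()(()(()))())()()()()"
Tracking depth:
  Position 0 '(': depth becomes 1
  Position 1 '(': depth becomes 2
  Position 2 ')': depth becomes 1
  Position 3 ')': depth becomes 0
  Position 4 '(': depth becomes 1
  Position 5 ')': depth becomes 0
  Position 6 '(': depth becomes 1
  Position 7 '(': depth becomes 2
  Position 8 ')': depth becomes 1
  Position 9 '(': depth becomes 2
  Position 10 '(': depth becomes 3
  Position 11 ')': depth becomes 2
  Position 12 '(': depth becomes 3
  Position 13 '(': depth becomes 4
  Position 14 ')': depth becomes 3
  Position 15 ')': depth becomes 2
  Position 16 ')': depth becomes 1
  Position 17 '(': depth becomes 2
  Position 18 ')': depth becomes 1
  Position 19 ')': depth becomes 0
  Position 20 '(': depth becomes 1
  Position 21 ')': depth becomes 0
  Position 22 '(': depth becomes 1
  Position 23 ')': depth becomes 0
  Position 24 '(': depth becomes 1
  Position 25 ')': depth becomes 0
  Position 26 '(': depth becomes 1
  Position 27 ')': depth becomes 0
Maximum depth reached: 4

4


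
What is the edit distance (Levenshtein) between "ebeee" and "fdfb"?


Computing edit distance: "ebeee" -> "fdfb"
DP table:
           f    d    f    b
      0    1    2    3    4
  e   1    1    2    3    4
  b   2    2    2    3    3
  e   3    3    3    3    4
  e   4    4    4    4    4
  e   5    5    5    5    5
Edit distance = dp[5][4] = 5

5


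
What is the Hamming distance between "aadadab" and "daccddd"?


Comparing "aadadab" and "daccddd" position by position:
  Position 0: 'a' vs 'd' => differ
  Position 1: 'a' vs 'a' => same
  Position 2: 'd' vs 'c' => differ
  Position 3: 'a' vs 'c' => differ
  Position 4: 'd' vs 'd' => same
  Position 5: 'a' vs 'd' => differ
  Position 6: 'b' vs 'd' => differ
Total differences (Hamming distance): 5

5


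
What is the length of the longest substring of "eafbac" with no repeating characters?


Input: "eafbac"
Sliding window (track last position of each char):
  Position 0 ('e'): window [0,0] length 1 -- new best
  Position 1 ('a'): window [0,1] length 2 -- new best
  Position 2 ('f'): window [0,2] length 3 -- new best
  Position 3 ('b'): window [0,3] length 4 -- new best
  Position 4 ('a'): repeat (last at 1), move window start to 2
  Position 4 ('a'): window [2,4] length 3
  Position 5 ('c'): window [2,5] length 4
Longest substring with no repeats: "eafb" with length 4

4


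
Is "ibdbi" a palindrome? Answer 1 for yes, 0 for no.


Input: ibdbi
Reversed: ibdbi
  Compare pos 0 ('i') with pos 4 ('i'): match
  Compare pos 1 ('b') with pos 3 ('b'): match
Result: palindrome

1


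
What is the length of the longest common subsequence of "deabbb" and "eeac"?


LCS of "deabbb" and "eeac"
DP table:
           e    e    a    c
      0    0    0    0    0
  d   0    0    0    0    0
  e   0    1    1    1    1
  a   0    1    1    2    2
  b   0    1    1    2    2
  b   0    1    1    2    2
  b   0    1    1    2    2
LCS length = dp[6][4] = 2

2


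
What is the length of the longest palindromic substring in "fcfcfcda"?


Input: "fcfcfcda"
Checking substrings for palindromes:
  [0:5] "fcfcf" (len 5) => palindrome
  [1:6] "cfcfc" (len 5) => palindrome
  [0:3] "fcf" (len 3) => palindrome
  [1:4] "cfc" (len 3) => palindrome
  [2:5] "fcf" (len 3) => palindrome
  [3:6] "cfc" (len 3) => palindrome
Longest palindromic substring: "fcfcf" with length 5

5


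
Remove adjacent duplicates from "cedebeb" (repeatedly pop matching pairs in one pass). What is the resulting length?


Input: cedebeb
Stack-based adjacent duplicate removal:
  Read 'c': push. Stack: c
  Read 'e': push. Stack: ce
  Read 'd': push. Stack: ced
  Read 'e': push. Stack: cede
  Read 'b': push. Stack: cedeb
  Read 'e': push. Stack: cedebe
  Read 'b': push. Stack: cedebeb
Final stack: "cedebeb" (length 7)

7


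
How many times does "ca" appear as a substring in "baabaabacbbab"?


Searching for "ca" in "baabaabacbbab"
Scanning each position:
  Position 0: "ba" => no
  Position 1: "aa" => no
  Position 2: "ab" => no
  Position 3: "ba" => no
  Position 4: "aa" => no
  Position 5: "ab" => no
  Position 6: "ba" => no
  Position 7: "ac" => no
  Position 8: "cb" => no
  Position 9: "bb" => no
  Position 10: "ba" => no
  Position 11: "ab" => no
Total occurrences: 0

0


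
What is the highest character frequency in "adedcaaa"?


Input: adedcaaa
Character counts:
  'a': 4
  'c': 1
  'd': 2
  'e': 1
Maximum frequency: 4

4


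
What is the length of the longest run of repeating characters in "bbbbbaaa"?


Input: "bbbbbaaa"
Scanning for longest run:
  Position 1 ('b'): continues run of 'b', length=2
  Position 2 ('b'): continues run of 'b', length=3
  Position 3 ('b'): continues run of 'b', length=4
  Position 4 ('b'): continues run of 'b', length=5
  Position 5 ('a'): new char, reset run to 1
  Position 6 ('a'): continues run of 'a', length=2
  Position 7 ('a'): continues run of 'a', length=3
Longest run: 'b' with length 5

5


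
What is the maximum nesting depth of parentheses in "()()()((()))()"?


Input: "()()()((()))()"
Tracking depth:
  Position 0 '(': depth becomes 1
  Position 1 ')': depth becomes 0
  Position 2 '(': depth becomes 1
  Position 3 ')': depth becomes 0
  Position 4 '(': depth becomes 1
  Position 5 ')': depth becomes 0
  Position 6 '(': depth becomes 1
  Position 7 '(': depth becomes 2
  Position 8 '(': depth becomes 3
  Position 9 ')': depth becomes 2
  Position 10 ')': depth becomes 1
  Position 11 ')': depth becomes 0
  Position 12 '(': depth becomes 1
  Position 13 ')': depth becomes 0
Maximum depth reached: 3

3


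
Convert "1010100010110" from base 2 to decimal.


Input: "1010100010110" in base 2
Positional expansion:
  Digit '1' (value 1) x 2^12 = 4096
  Digit '0' (value 0) x 2^11 = 0
  Digit '1' (value 1) x 2^10 = 1024
  Digit '0' (value 0) x 2^9 = 0
  Digit '1' (value 1) x 2^8 = 256
  Digit '0' (value 0) x 2^7 = 0
  Digit '0' (value 0) x 2^6 = 0
  Digit '0' (value 0) x 2^5 = 0
  Digit '1' (value 1) x 2^4 = 16
  Digit '0' (value 0) x 2^3 = 0
  Digit '1' (value 1) x 2^2 = 4
  Digit '1' (value 1) x 2^1 = 2
  Digit '0' (value 0) x 2^0 = 0
Sum = 5398

5398


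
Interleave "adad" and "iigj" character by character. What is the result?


Interleaving "adad" and "iigj":
  Position 0: 'a' from first, 'i' from second => "ai"
  Position 1: 'd' from first, 'i' from second => "di"
  Position 2: 'a' from first, 'g' from second => "ag"
  Position 3: 'd' from first, 'j' from second => "dj"
Result: aidiagdj

aidiagdj


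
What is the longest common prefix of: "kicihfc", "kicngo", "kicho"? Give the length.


Words: kicihfc, kicngo, kicho
  Position 0: all 'k' => match
  Position 1: all 'i' => match
  Position 2: all 'c' => match
  Position 3: ('i', 'n', 'h') => mismatch, stop
LCP = "kic" (length 3)

3


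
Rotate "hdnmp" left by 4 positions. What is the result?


Input: "hdnmp", rotate left by 4
First 4 characters: "hdnm"
Remaining characters: "p"
Concatenate remaining + first: "p" + "hdnm" = "phdnm"

phdnm


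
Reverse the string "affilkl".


Input: affilkl
Reading characters right to left:
  Position 6: 'l'
  Position 5: 'k'
  Position 4: 'l'
  Position 3: 'i'
  Position 2: 'f'
  Position 1: 'f'
  Position 0: 'a'
Reversed: lkliffa

lkliffa


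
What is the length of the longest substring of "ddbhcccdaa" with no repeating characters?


Input: "ddbhcccdaa"
Sliding window (track last position of each char):
  Position 0 ('d'): window [0,0] length 1 -- new best
  Position 1 ('d'): repeat (last at 0), move window start to 1
  Position 1 ('d'): window [1,1] length 1
  Position 2 ('b'): window [1,2] length 2 -- new best
  Position 3 ('h'): window [1,3] length 3 -- new best
  Position 4 ('c'): window [1,4] length 4 -- new best
  Position 5 ('c'): repeat (last at 4), move window start to 5
  Position 5 ('c'): window [5,5] length 1
  Position 6 ('c'): repeat (last at 5), move window start to 6
  Position 6 ('c'): window [6,6] length 1
  Position 7 ('d'): window [6,7] length 2
  Position 8 ('a'): window [6,8] length 3
  Position 9 ('a'): repeat (last at 8), move window start to 9
  Position 9 ('a'): window [9,9] length 1
Longest substring with no repeats: "dbhc" with length 4

4


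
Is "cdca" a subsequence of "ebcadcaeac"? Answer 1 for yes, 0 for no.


Check if "cdca" is a subsequence of "ebcadcaeac"
Greedy scan:
  Position 0 ('e'): no match needed
  Position 1 ('b'): no match needed
  Position 2 ('c'): matches sub[0] = 'c'
  Position 3 ('a'): no match needed
  Position 4 ('d'): matches sub[1] = 'd'
  Position 5 ('c'): matches sub[2] = 'c'
  Position 6 ('a'): matches sub[3] = 'a'
  Position 7 ('e'): no match needed
  Position 8 ('a'): no match needed
  Position 9 ('c'): no match needed
All 4 characters matched => is a subsequence

1


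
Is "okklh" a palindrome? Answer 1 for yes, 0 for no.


Input: okklh
Reversed: hlkko
  Compare pos 0 ('o') with pos 4 ('h'): MISMATCH
  Compare pos 1 ('k') with pos 3 ('l'): MISMATCH
Result: not a palindrome

0


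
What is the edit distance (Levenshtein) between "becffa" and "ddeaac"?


Computing edit distance: "becffa" -> "ddeaac"
DP table:
           d    d    e    a    a    c
      0    1    2    3    4    5    6
  b   1    1    2    3    4    5    6
  e   2    2    2    2    3    4    5
  c   3    3    3    3    3    4    4
  f   4    4    4    4    4    4    5
  f   5    5    5    5    5    5    5
  a   6    6    6    6    5    5    6
Edit distance = dp[6][6] = 6

6


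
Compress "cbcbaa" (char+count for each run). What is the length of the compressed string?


Input: cbcbaa
Runs:
  'c' x 1 => "c1"
  'b' x 1 => "b1"
  'c' x 1 => "c1"
  'b' x 1 => "b1"
  'a' x 2 => "a2"
Compressed: "c1b1c1b1a2"
Compressed length: 10

10


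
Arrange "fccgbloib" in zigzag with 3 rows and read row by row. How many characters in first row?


Zigzag "fccgbloib" into 3 rows:
Placing characters:
  'f' => row 0
  'c' => row 1
  'c' => row 2
  'g' => row 1
  'b' => row 0
  'l' => row 1
  'o' => row 2
  'i' => row 1
  'b' => row 0
Rows:
  Row 0: "fbb"
  Row 1: "cgli"
  Row 2: "co"
First row length: 3

3


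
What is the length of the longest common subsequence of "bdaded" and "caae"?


LCS of "bdaded" and "caae"
DP table:
           c    a    a    e
      0    0    0    0    0
  b   0    0    0    0    0
  d   0    0    0    0    0
  a   0    0    1    1    1
  d   0    0    1    1    1
  e   0    0    1    1    2
  d   0    0    1    1    2
LCS length = dp[6][4] = 2

2


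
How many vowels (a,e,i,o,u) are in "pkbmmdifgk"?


Input: pkbmmdifgk
Checking each character:
  'p' at position 0: consonant
  'k' at position 1: consonant
  'b' at position 2: consonant
  'm' at position 3: consonant
  'm' at position 4: consonant
  'd' at position 5: consonant
  'i' at position 6: vowel (running total: 1)
  'f' at position 7: consonant
  'g' at position 8: consonant
  'k' at position 9: consonant
Total vowels: 1

1


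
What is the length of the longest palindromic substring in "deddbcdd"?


Input: "deddbcdd"
Checking substrings for palindromes:
  [0:3] "ded" (len 3) => palindrome
  [2:4] "dd" (len 2) => palindrome
  [6:8] "dd" (len 2) => palindrome
Longest palindromic substring: "ded" with length 3

3


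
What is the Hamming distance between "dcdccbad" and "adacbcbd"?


Comparing "dcdccbad" and "adacbcbd" position by position:
  Position 0: 'd' vs 'a' => differ
  Position 1: 'c' vs 'd' => differ
  Position 2: 'd' vs 'a' => differ
  Position 3: 'c' vs 'c' => same
  Position 4: 'c' vs 'b' => differ
  Position 5: 'b' vs 'c' => differ
  Position 6: 'a' vs 'b' => differ
  Position 7: 'd' vs 'd' => same
Total differences (Hamming distance): 6

6


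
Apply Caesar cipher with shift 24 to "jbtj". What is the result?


Caesar cipher: shift "jbtj" by 24
  'j' (pos 9) + 24 = pos 7 = 'h'
  'b' (pos 1) + 24 = pos 25 = 'z'
  't' (pos 19) + 24 = pos 17 = 'r'
  'j' (pos 9) + 24 = pos 7 = 'h'
Result: hzrh

hzrh


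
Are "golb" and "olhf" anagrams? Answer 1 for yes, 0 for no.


Strings: "golb", "olhf"
Sorted first:  bglo
Sorted second: fhlo
Differ at position 0: 'b' vs 'f' => not anagrams

0


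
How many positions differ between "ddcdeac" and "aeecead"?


Comparing "ddcdeac" and "aeecead" position by position:
  Position 0: 'd' vs 'a' => DIFFER
  Position 1: 'd' vs 'e' => DIFFER
  Position 2: 'c' vs 'e' => DIFFER
  Position 3: 'd' vs 'c' => DIFFER
  Position 4: 'e' vs 'e' => same
  Position 5: 'a' vs 'a' => same
  Position 6: 'c' vs 'd' => DIFFER
Positions that differ: 5

5


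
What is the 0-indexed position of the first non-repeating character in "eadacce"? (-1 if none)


Input: eadacce
Character frequencies:
  'a': 2
  'c': 2
  'd': 1
  'e': 2
Scanning left to right for freq == 1:
  Position 0 ('e'): freq=2, skip
  Position 1 ('a'): freq=2, skip
  Position 2 ('d'): unique! => answer = 2

2


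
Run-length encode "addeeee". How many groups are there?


Input: addeeee
Scanning for consecutive runs:
  Group 1: 'a' x 1 (positions 0-0)
  Group 2: 'd' x 2 (positions 1-2)
  Group 3: 'e' x 4 (positions 3-6)
Total groups: 3

3


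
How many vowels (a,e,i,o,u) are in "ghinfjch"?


Input: ghinfjch
Checking each character:
  'g' at position 0: consonant
  'h' at position 1: consonant
  'i' at position 2: vowel (running total: 1)
  'n' at position 3: consonant
  'f' at position 4: consonant
  'j' at position 5: consonant
  'c' at position 6: consonant
  'h' at position 7: consonant
Total vowels: 1

1


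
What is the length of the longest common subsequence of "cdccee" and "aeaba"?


LCS of "cdccee" and "aeaba"
DP table:
           a    e    a    b    a
      0    0    0    0    0    0
  c   0    0    0    0    0    0
  d   0    0    0    0    0    0
  c   0    0    0    0    0    0
  c   0    0    0    0    0    0
  e   0    0    1    1    1    1
  e   0    0    1    1    1    1
LCS length = dp[6][5] = 1

1


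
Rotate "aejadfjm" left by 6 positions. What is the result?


Input: "aejadfjm", rotate left by 6
First 6 characters: "aejadf"
Remaining characters: "jm"
Concatenate remaining + first: "jm" + "aejadf" = "jmaejadf"

jmaejadf


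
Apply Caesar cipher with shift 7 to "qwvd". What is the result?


Caesar cipher: shift "qwvd" by 7
  'q' (pos 16) + 7 = pos 23 = 'x'
  'w' (pos 22) + 7 = pos 3 = 'd'
  'v' (pos 21) + 7 = pos 2 = 'c'
  'd' (pos 3) + 7 = pos 10 = 'k'
Result: xdck

xdck


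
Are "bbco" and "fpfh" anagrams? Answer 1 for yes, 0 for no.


Strings: "bbco", "fpfh"
Sorted first:  bbco
Sorted second: ffhp
Differ at position 0: 'b' vs 'f' => not anagrams

0


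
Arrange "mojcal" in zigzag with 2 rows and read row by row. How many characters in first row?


Zigzag "mojcal" into 2 rows:
Placing characters:
  'm' => row 0
  'o' => row 1
  'j' => row 0
  'c' => row 1
  'a' => row 0
  'l' => row 1
Rows:
  Row 0: "mja"
  Row 1: "ocl"
First row length: 3

3


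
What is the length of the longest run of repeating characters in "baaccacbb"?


Input: "baaccacbb"
Scanning for longest run:
  Position 1 ('a'): new char, reset run to 1
  Position 2 ('a'): continues run of 'a', length=2
  Position 3 ('c'): new char, reset run to 1
  Position 4 ('c'): continues run of 'c', length=2
  Position 5 ('a'): new char, reset run to 1
  Position 6 ('c'): new char, reset run to 1
  Position 7 ('b'): new char, reset run to 1
  Position 8 ('b'): continues run of 'b', length=2
Longest run: 'a' with length 2

2


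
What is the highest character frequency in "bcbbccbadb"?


Input: bcbbccbadb
Character counts:
  'a': 1
  'b': 5
  'c': 3
  'd': 1
Maximum frequency: 5

5


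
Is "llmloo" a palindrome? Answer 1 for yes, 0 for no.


Input: llmloo
Reversed: oolmll
  Compare pos 0 ('l') with pos 5 ('o'): MISMATCH
  Compare pos 1 ('l') with pos 4 ('o'): MISMATCH
  Compare pos 2 ('m') with pos 3 ('l'): MISMATCH
Result: not a palindrome

0


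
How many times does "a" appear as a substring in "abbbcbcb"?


Searching for "a" in "abbbcbcb"
Scanning each position:
  Position 0: "a" => MATCH
  Position 1: "b" => no
  Position 2: "b" => no
  Position 3: "b" => no
  Position 4: "c" => no
  Position 5: "b" => no
  Position 6: "c" => no
  Position 7: "b" => no
Total occurrences: 1

1


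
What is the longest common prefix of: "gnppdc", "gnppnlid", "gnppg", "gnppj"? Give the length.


Words: gnppdc, gnppnlid, gnppg, gnppj
  Position 0: all 'g' => match
  Position 1: all 'n' => match
  Position 2: all 'p' => match
  Position 3: all 'p' => match
  Position 4: ('d', 'n', 'g', 'j') => mismatch, stop
LCP = "gnpp" (length 4)

4


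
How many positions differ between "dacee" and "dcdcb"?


Comparing "dacee" and "dcdcb" position by position:
  Position 0: 'd' vs 'd' => same
  Position 1: 'a' vs 'c' => DIFFER
  Position 2: 'c' vs 'd' => DIFFER
  Position 3: 'e' vs 'c' => DIFFER
  Position 4: 'e' vs 'b' => DIFFER
Positions that differ: 4

4


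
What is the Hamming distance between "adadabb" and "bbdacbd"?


Comparing "adadabb" and "bbdacbd" position by position:
  Position 0: 'a' vs 'b' => differ
  Position 1: 'd' vs 'b' => differ
  Position 2: 'a' vs 'd' => differ
  Position 3: 'd' vs 'a' => differ
  Position 4: 'a' vs 'c' => differ
  Position 5: 'b' vs 'b' => same
  Position 6: 'b' vs 'd' => differ
Total differences (Hamming distance): 6

6


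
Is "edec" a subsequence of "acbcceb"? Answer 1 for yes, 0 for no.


Check if "edec" is a subsequence of "acbcceb"
Greedy scan:
  Position 0 ('a'): no match needed
  Position 1 ('c'): no match needed
  Position 2 ('b'): no match needed
  Position 3 ('c'): no match needed
  Position 4 ('c'): no match needed
  Position 5 ('e'): matches sub[0] = 'e'
  Position 6 ('b'): no match needed
Only matched 1/4 characters => not a subsequence

0


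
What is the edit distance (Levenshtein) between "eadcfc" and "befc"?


Computing edit distance: "eadcfc" -> "befc"
DP table:
           b    e    f    c
      0    1    2    3    4
  e   1    1    1    2    3
  a   2    2    2    2    3
  d   3    3    3    3    3
  c   4    4    4    4    3
  f   5    5    5    4    4
  c   6    6    6    5    4
Edit distance = dp[6][4] = 4

4


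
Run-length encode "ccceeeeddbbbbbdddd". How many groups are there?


Input: ccceeeeddbbbbbdddd
Scanning for consecutive runs:
  Group 1: 'c' x 3 (positions 0-2)
  Group 2: 'e' x 4 (positions 3-6)
  Group 3: 'd' x 2 (positions 7-8)
  Group 4: 'b' x 5 (positions 9-13)
  Group 5: 'd' x 4 (positions 14-17)
Total groups: 5

5


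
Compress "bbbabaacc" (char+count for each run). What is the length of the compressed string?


Input: bbbabaacc
Runs:
  'b' x 3 => "b3"
  'a' x 1 => "a1"
  'b' x 1 => "b1"
  'a' x 2 => "a2"
  'c' x 2 => "c2"
Compressed: "b3a1b1a2c2"
Compressed length: 10

10


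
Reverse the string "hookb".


Input: hookb
Reading characters right to left:
  Position 4: 'b'
  Position 3: 'k'
  Position 2: 'o'
  Position 1: 'o'
  Position 0: 'h'
Reversed: bkooh

bkooh


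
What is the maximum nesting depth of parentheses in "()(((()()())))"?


Input: "()(((()()())))"
Tracking depth:
  Position 0 '(': depth becomes 1
  Position 1 ')': depth becomes 0
  Position 2 '(': depth becomes 1
  Position 3 '(': depth becomes 2
  Position 4 '(': depth becomes 3
  Position 5 '(': depth becomes 4
  Position 6 ')': depth becomes 3
  Position 7 '(': depth becomes 4
  Position 8 ')': depth becomes 3
  Position 9 '(': depth becomes 4
  Position 10 ')': depth becomes 3
  Position 11 ')': depth becomes 2
  Position 12 ')': depth becomes 1
  Position 13 ')': depth becomes 0
Maximum depth reached: 4

4


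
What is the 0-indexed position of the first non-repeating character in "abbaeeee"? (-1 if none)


Input: abbaeeee
Character frequencies:
  'a': 2
  'b': 2
  'e': 4
Scanning left to right for freq == 1:
  Position 0 ('a'): freq=2, skip
  Position 1 ('b'): freq=2, skip
  Position 2 ('b'): freq=2, skip
  Position 3 ('a'): freq=2, skip
  Position 4 ('e'): freq=4, skip
  Position 5 ('e'): freq=4, skip
  Position 6 ('e'): freq=4, skip
  Position 7 ('e'): freq=4, skip
  No unique character found => answer = -1

-1


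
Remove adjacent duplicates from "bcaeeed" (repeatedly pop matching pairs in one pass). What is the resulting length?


Input: bcaeeed
Stack-based adjacent duplicate removal:
  Read 'b': push. Stack: b
  Read 'c': push. Stack: bc
  Read 'a': push. Stack: bca
  Read 'e': push. Stack: bcae
  Read 'e': matches stack top 'e' => pop. Stack: bca
  Read 'e': push. Stack: bcae
  Read 'd': push. Stack: bcaed
Final stack: "bcaed" (length 5)

5


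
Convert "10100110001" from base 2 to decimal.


Input: "10100110001" in base 2
Positional expansion:
  Digit '1' (value 1) x 2^10 = 1024
  Digit '0' (value 0) x 2^9 = 0
  Digit '1' (value 1) x 2^8 = 256
  Digit '0' (value 0) x 2^7 = 0
  Digit '0' (value 0) x 2^6 = 0
  Digit '1' (value 1) x 2^5 = 32
  Digit '1' (value 1) x 2^4 = 16
  Digit '0' (value 0) x 2^3 = 0
  Digit '0' (value 0) x 2^2 = 0
  Digit '0' (value 0) x 2^1 = 0
  Digit '1' (value 1) x 2^0 = 1
Sum = 1329

1329


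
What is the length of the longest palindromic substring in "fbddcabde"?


Input: "fbddcabde"
Checking substrings for palindromes:
  [2:4] "dd" (len 2) => palindrome
Longest palindromic substring: "dd" with length 2

2


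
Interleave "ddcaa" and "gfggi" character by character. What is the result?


Interleaving "ddcaa" and "gfggi":
  Position 0: 'd' from first, 'g' from second => "dg"
  Position 1: 'd' from first, 'f' from second => "df"
  Position 2: 'c' from first, 'g' from second => "cg"
  Position 3: 'a' from first, 'g' from second => "ag"
  Position 4: 'a' from first, 'i' from second => "ai"
Result: dgdfcgagai

dgdfcgagai


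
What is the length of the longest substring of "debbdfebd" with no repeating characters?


Input: "debbdfebd"
Sliding window (track last position of each char):
  Position 0 ('d'): window [0,0] length 1 -- new best
  Position 1 ('e'): window [0,1] length 2 -- new best
  Position 2 ('b'): window [0,2] length 3 -- new best
  Position 3 ('b'): repeat (last at 2), move window start to 3
  Position 3 ('b'): window [3,3] length 1
  Position 4 ('d'): window [3,4] length 2
  Position 5 ('f'): window [3,5] length 3
  Position 6 ('e'): window [3,6] length 4 -- new best
  Position 7 ('b'): repeat (last at 3), move window start to 4
  Position 7 ('b'): window [4,7] length 4
  Position 8 ('d'): repeat (last at 4), move window start to 5
  Position 8 ('d'): window [5,8] length 4
Longest substring with no repeats: "bdfe" with length 4

4


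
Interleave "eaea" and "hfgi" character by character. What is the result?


Interleaving "eaea" and "hfgi":
  Position 0: 'e' from first, 'h' from second => "eh"
  Position 1: 'a' from first, 'f' from second => "af"
  Position 2: 'e' from first, 'g' from second => "eg"
  Position 3: 'a' from first, 'i' from second => "ai"
Result: ehafegai

ehafegai


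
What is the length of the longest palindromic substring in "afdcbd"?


Input: "afdcbd"
Checking substrings for palindromes:
  No multi-char palindromic substrings found
Longest palindromic substring: "a" with length 1

1


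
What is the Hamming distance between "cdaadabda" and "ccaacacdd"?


Comparing "cdaadabda" and "ccaacacdd" position by position:
  Position 0: 'c' vs 'c' => same
  Position 1: 'd' vs 'c' => differ
  Position 2: 'a' vs 'a' => same
  Position 3: 'a' vs 'a' => same
  Position 4: 'd' vs 'c' => differ
  Position 5: 'a' vs 'a' => same
  Position 6: 'b' vs 'c' => differ
  Position 7: 'd' vs 'd' => same
  Position 8: 'a' vs 'd' => differ
Total differences (Hamming distance): 4

4


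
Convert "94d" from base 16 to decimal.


Input: "94d" in base 16
Positional expansion:
  Digit '9' (value 9) x 16^2 = 2304
  Digit '4' (value 4) x 16^1 = 64
  Digit 'd' (value 13) x 16^0 = 13
Sum = 2381

2381


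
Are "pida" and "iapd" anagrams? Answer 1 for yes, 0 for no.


Strings: "pida", "iapd"
Sorted first:  adip
Sorted second: adip
Sorted forms match => anagrams

1


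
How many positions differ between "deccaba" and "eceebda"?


Comparing "deccaba" and "eceebda" position by position:
  Position 0: 'd' vs 'e' => DIFFER
  Position 1: 'e' vs 'c' => DIFFER
  Position 2: 'c' vs 'e' => DIFFER
  Position 3: 'c' vs 'e' => DIFFER
  Position 4: 'a' vs 'b' => DIFFER
  Position 5: 'b' vs 'd' => DIFFER
  Position 6: 'a' vs 'a' => same
Positions that differ: 6

6


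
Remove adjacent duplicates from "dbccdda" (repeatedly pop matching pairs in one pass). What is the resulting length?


Input: dbccdda
Stack-based adjacent duplicate removal:
  Read 'd': push. Stack: d
  Read 'b': push. Stack: db
  Read 'c': push. Stack: dbc
  Read 'c': matches stack top 'c' => pop. Stack: db
  Read 'd': push. Stack: dbd
  Read 'd': matches stack top 'd' => pop. Stack: db
  Read 'a': push. Stack: dba
Final stack: "dba" (length 3)

3


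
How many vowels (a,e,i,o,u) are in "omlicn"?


Input: omlicn
Checking each character:
  'o' at position 0: vowel (running total: 1)
  'm' at position 1: consonant
  'l' at position 2: consonant
  'i' at position 3: vowel (running total: 2)
  'c' at position 4: consonant
  'n' at position 5: consonant
Total vowels: 2

2


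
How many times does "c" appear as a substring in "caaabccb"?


Searching for "c" in "caaabccb"
Scanning each position:
  Position 0: "c" => MATCH
  Position 1: "a" => no
  Position 2: "a" => no
  Position 3: "a" => no
  Position 4: "b" => no
  Position 5: "c" => MATCH
  Position 6: "c" => MATCH
  Position 7: "b" => no
Total occurrences: 3

3


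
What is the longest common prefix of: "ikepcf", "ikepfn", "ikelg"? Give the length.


Words: ikepcf, ikepfn, ikelg
  Position 0: all 'i' => match
  Position 1: all 'k' => match
  Position 2: all 'e' => match
  Position 3: ('p', 'p', 'l') => mismatch, stop
LCP = "ike" (length 3)

3


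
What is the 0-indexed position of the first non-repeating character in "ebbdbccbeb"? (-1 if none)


Input: ebbdbccbeb
Character frequencies:
  'b': 5
  'c': 2
  'd': 1
  'e': 2
Scanning left to right for freq == 1:
  Position 0 ('e'): freq=2, skip
  Position 1 ('b'): freq=5, skip
  Position 2 ('b'): freq=5, skip
  Position 3 ('d'): unique! => answer = 3

3


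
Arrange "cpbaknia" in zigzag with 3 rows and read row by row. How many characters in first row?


Zigzag "cpbaknia" into 3 rows:
Placing characters:
  'c' => row 0
  'p' => row 1
  'b' => row 2
  'a' => row 1
  'k' => row 0
  'n' => row 1
  'i' => row 2
  'a' => row 1
Rows:
  Row 0: "ck"
  Row 1: "pana"
  Row 2: "bi"
First row length: 2

2


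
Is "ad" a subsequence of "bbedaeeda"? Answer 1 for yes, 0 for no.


Check if "ad" is a subsequence of "bbedaeeda"
Greedy scan:
  Position 0 ('b'): no match needed
  Position 1 ('b'): no match needed
  Position 2 ('e'): no match needed
  Position 3 ('d'): no match needed
  Position 4 ('a'): matches sub[0] = 'a'
  Position 5 ('e'): no match needed
  Position 6 ('e'): no match needed
  Position 7 ('d'): matches sub[1] = 'd'
  Position 8 ('a'): no match needed
All 2 characters matched => is a subsequence

1


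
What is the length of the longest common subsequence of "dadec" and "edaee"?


LCS of "dadec" and "edaee"
DP table:
           e    d    a    e    e
      0    0    0    0    0    0
  d   0    0    1    1    1    1
  a   0    0    1    2    2    2
  d   0    0    1    2    2    2
  e   0    1    1    2    3    3
  c   0    1    1    2    3    3
LCS length = dp[5][5] = 3

3


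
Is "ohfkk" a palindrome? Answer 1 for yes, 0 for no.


Input: ohfkk
Reversed: kkfho
  Compare pos 0 ('o') with pos 4 ('k'): MISMATCH
  Compare pos 1 ('h') with pos 3 ('k'): MISMATCH
Result: not a palindrome

0


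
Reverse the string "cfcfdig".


Input: cfcfdig
Reading characters right to left:
  Position 6: 'g'
  Position 5: 'i'
  Position 4: 'd'
  Position 3: 'f'
  Position 2: 'c'
  Position 1: 'f'
  Position 0: 'c'
Reversed: gidfcfc

gidfcfc


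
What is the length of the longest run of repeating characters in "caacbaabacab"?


Input: "caacbaabacab"
Scanning for longest run:
  Position 1 ('a'): new char, reset run to 1
  Position 2 ('a'): continues run of 'a', length=2
  Position 3 ('c'): new char, reset run to 1
  Position 4 ('b'): new char, reset run to 1
  Position 5 ('a'): new char, reset run to 1
  Position 6 ('a'): continues run of 'a', length=2
  Position 7 ('b'): new char, reset run to 1
  Position 8 ('a'): new char, reset run to 1
  Position 9 ('c'): new char, reset run to 1
  Position 10 ('a'): new char, reset run to 1
  Position 11 ('b'): new char, reset run to 1
Longest run: 'a' with length 2

2


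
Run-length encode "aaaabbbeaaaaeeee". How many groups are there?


Input: aaaabbbeaaaaeeee
Scanning for consecutive runs:
  Group 1: 'a' x 4 (positions 0-3)
  Group 2: 'b' x 3 (positions 4-6)
  Group 3: 'e' x 1 (positions 7-7)
  Group 4: 'a' x 4 (positions 8-11)
  Group 5: 'e' x 4 (positions 12-15)
Total groups: 5

5


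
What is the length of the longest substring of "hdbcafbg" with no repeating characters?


Input: "hdbcafbg"
Sliding window (track last position of each char):
  Position 0 ('h'): window [0,0] length 1 -- new best
  Position 1 ('d'): window [0,1] length 2 -- new best
  Position 2 ('b'): window [0,2] length 3 -- new best
  Position 3 ('c'): window [0,3] length 4 -- new best
  Position 4 ('a'): window [0,4] length 5 -- new best
  Position 5 ('f'): window [0,5] length 6 -- new best
  Position 6 ('b'): repeat (last at 2), move window start to 3
  Position 6 ('b'): window [3,6] length 4
  Position 7 ('g'): window [3,7] length 5
Longest substring with no repeats: "hdbcaf" with length 6

6


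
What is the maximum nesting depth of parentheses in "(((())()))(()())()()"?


Input: "(((())()))(()())()()"
Tracking depth:
  Position 0 '(': depth becomes 1
  Position 1 '(': depth becomes 2
  Position 2 '(': depth becomes 3
  Position 3 '(': depth becomes 4
  Position 4 ')': depth becomes 3
  Position 5 ')': depth becomes 2
  Position 6 '(': depth becomes 3
  Position 7 ')': depth becomes 2
  Position 8 ')': depth becomes 1
  Position 9 ')': depth becomes 0
  Position 10 '(': depth becomes 1
  Position 11 '(': depth becomes 2
  Position 12 ')': depth becomes 1
  Position 13 '(': depth becomes 2
  Position 14 ')': depth becomes 1
  Position 15 ')': depth becomes 0
  Position 16 '(': depth becomes 1
  Position 17 ')': depth becomes 0
  Position 18 '(': depth becomes 1
  Position 19 ')': depth becomes 0
Maximum depth reached: 4

4
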